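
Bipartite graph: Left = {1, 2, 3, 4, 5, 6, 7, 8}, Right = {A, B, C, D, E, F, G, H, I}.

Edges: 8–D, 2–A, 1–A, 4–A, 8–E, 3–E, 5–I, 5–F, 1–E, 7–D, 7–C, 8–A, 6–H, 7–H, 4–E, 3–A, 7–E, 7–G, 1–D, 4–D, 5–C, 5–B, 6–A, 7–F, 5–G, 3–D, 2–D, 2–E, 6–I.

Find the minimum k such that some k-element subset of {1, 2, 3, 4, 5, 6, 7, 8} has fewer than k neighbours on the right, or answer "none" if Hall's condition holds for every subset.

4

Take S = {1, 2, 3, 4}. Its neighbourhood is {A, D, E}, so |N(S)| = 3 < |S| = 4.
Every subset of size less than 4 has at least as many neighbours as members, so 4 is the minimum.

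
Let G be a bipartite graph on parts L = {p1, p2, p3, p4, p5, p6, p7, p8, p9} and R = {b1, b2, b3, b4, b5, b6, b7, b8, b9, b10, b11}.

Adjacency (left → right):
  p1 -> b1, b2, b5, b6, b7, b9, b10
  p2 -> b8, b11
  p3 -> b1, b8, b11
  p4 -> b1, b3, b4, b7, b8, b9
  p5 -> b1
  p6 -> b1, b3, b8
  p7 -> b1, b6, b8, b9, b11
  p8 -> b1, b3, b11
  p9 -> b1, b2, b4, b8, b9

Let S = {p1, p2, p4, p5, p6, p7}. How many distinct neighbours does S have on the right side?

11

The union of neighbours of {p1, p2, p4, p5, p6, p7} is {b1, b2, b3, b4, b5, b6, b7, b8, b9, b10, b11}, which has 11 elements.
Since |N(S)| = 11 ≥ |S| = 6, Hall's condition holds for this subset.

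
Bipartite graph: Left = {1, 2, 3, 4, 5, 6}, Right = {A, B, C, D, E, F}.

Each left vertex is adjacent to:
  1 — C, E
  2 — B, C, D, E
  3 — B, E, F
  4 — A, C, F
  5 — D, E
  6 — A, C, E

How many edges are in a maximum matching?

One maximum matching: 1→C, 2→B, 3→F, 4→A, 5→D, 6→E.
This saturates every left vertex, so 6 is the maximum.

6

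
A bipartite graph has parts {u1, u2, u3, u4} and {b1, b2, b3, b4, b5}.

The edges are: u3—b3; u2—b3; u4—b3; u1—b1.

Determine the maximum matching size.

2

For example, pair u1–b1, u2–b3.
The set {u2, u3, u4} has only 1 neighbour ({b3}), so by Hall's theorem at most 2 of the 4 left vertices can be matched.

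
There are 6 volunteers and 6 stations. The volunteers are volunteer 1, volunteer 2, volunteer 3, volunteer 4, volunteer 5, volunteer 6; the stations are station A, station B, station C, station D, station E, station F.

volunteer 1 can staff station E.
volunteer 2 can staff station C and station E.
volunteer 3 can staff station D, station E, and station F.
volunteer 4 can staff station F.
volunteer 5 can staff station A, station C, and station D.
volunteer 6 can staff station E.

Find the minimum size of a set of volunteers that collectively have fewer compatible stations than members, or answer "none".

2

Take S = {volunteer 1, volunteer 6}. Its neighbourhood is {station E}, so |N(S)| = 1 < |S| = 2.
No single vertex violates Hall's condition since each has at least one neighbour, so 2 is the minimum.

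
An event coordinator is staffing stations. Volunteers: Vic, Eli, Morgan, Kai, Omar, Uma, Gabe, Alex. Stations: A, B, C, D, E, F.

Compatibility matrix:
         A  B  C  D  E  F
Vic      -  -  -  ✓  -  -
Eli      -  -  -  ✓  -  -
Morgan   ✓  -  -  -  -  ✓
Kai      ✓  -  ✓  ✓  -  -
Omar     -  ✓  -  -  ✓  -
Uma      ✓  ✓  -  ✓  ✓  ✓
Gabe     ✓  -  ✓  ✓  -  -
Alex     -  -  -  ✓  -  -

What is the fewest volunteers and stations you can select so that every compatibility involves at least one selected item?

6

The 6 edges Vic–D, Morgan–F, Kai–A, Omar–B, Uma–E, Gabe–C form a matching, so any vertex cover needs at least 6 vertices (one per matched edge).
Conversely {Morgan, Kai, Omar, Uma, Gabe, D} meets every edge and has exactly 6 vertices, so 6 is optimal.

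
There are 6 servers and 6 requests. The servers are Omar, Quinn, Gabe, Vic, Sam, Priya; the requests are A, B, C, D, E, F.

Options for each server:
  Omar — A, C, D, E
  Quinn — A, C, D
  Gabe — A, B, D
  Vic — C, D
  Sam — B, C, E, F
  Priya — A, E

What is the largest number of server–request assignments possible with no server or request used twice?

6

A valid assignment of size 6: Omar-C, Quinn-A, Gabe-B, Vic-D, Sam-F, Priya-E.
This saturates every server, so 6 is the maximum.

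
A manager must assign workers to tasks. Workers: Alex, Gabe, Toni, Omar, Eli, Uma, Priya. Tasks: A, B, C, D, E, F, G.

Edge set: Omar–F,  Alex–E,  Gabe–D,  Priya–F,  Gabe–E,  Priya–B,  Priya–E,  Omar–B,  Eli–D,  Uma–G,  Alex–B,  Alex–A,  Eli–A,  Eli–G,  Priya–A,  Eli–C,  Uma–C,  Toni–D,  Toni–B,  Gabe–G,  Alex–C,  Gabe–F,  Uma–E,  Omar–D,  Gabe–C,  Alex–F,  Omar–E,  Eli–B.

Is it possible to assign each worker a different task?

A valid assignment of size 7: Alex–A, Gabe–E, Toni–D, Omar–F, Eli–G, Uma–C, Priya–B.
All 7 workers are covered.

Yes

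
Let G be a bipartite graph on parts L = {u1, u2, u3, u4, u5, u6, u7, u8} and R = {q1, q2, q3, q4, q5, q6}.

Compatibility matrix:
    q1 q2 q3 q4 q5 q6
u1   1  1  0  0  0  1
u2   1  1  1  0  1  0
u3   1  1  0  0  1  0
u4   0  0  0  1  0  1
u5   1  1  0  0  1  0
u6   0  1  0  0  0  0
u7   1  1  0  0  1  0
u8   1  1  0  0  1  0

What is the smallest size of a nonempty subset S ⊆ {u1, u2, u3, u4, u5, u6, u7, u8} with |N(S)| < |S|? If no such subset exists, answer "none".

Take S = {u3, u5, u6, u7}. Its neighbourhood is {q1, q2, q5}, so |N(S)| = 3 < |S| = 4.
Every subset of size less than 4 has at least as many neighbours as members, so 4 is the minimum.

4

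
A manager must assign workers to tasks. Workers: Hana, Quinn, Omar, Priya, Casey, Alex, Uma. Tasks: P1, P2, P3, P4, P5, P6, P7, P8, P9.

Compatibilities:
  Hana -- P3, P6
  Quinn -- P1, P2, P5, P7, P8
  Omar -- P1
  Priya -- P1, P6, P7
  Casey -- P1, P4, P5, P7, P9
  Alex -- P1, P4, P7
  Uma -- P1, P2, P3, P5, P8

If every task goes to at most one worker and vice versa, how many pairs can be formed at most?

7

A valid assignment of size 7: Hana-P6, Quinn-P2, Omar-P1, Priya-P7, Casey-P9, Alex-P4, Uma-P3.
This saturates every worker, so 7 is the maximum.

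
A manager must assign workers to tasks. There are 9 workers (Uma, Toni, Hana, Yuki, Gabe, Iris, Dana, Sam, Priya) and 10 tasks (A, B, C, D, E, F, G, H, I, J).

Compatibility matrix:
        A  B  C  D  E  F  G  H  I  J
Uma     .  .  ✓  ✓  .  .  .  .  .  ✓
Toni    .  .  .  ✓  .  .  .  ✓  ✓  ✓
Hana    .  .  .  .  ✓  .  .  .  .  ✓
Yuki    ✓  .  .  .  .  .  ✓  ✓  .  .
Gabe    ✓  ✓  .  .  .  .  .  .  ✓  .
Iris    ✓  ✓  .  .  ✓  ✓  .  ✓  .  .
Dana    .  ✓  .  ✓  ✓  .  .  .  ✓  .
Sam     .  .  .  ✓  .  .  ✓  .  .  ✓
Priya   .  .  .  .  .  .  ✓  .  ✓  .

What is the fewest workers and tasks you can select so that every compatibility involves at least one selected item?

9

A maximum matching has 9 edges (e.g. Uma–C, Toni–D, Hana–E, Yuki–H, Gabe–I, Iris–A, Dana–B, Sam–J, Priya–G).
By König's theorem the minimum vertex cover has the same size. One such cover is {Uma, Toni, Hana, Yuki, Gabe, Iris, Dana, Sam, Priya}.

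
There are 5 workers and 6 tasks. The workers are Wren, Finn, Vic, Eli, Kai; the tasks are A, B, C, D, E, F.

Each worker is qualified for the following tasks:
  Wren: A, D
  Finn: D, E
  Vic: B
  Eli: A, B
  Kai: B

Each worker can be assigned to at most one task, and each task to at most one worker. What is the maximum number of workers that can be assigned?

4

For example, pair Wren-D, Finn-E, Vic-B, Eli-A.
The set {Vic, Kai} has only 1 neighbour ({B}), so by Hall's theorem at most 4 of the 5 workers can be matched.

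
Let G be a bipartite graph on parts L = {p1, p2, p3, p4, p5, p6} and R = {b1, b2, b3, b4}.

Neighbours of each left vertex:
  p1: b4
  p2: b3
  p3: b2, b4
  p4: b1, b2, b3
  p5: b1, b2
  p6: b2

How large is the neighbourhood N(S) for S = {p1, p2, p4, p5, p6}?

The union of neighbours of {p1, p2, p4, p5, p6} is {b1, b2, b3, b4}, which has 4 elements.
Since |N(S)| = 4 < |S| = 5, Hall's condition fails for this subset.

4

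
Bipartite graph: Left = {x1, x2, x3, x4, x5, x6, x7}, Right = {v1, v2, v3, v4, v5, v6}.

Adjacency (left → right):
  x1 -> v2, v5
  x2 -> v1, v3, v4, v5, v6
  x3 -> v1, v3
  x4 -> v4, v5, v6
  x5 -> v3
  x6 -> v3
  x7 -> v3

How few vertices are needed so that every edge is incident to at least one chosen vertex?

{x1, x2, x3, x4, v3} is a vertex cover of size 5: every edge has an endpoint in this set.
No smaller cover exists because x1–v2, x2–v6, x3–v1, x4–v4, x5–v3 is a matching of size 5, and a cover must include an endpoint of each of these disjoint edges (König's theorem).

5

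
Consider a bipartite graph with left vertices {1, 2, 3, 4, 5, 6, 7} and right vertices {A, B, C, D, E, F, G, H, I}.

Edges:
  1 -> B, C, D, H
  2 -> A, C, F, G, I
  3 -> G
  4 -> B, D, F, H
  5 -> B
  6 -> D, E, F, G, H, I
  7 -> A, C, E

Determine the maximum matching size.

7

For example, pair 1-C, 2-A, 3-G, 4-F, 5-B, 6-H, 7-E.
All 7 left vertices are matched, so no larger matching exists.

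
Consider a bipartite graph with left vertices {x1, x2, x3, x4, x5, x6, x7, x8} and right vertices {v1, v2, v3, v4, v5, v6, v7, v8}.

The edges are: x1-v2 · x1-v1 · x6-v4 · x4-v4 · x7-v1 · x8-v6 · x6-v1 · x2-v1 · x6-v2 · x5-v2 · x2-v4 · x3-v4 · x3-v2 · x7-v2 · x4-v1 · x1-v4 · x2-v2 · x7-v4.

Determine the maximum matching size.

A valid assignment of size 4: x1–v4, x2–v1, x3–v2, x8–v6.
The set {x1, x2, x3, x4, x5, x6, x7} has only 3 neighbours ({v1, v2, v4}), so by Hall's theorem at most 4 of the 8 left vertices can be matched.

4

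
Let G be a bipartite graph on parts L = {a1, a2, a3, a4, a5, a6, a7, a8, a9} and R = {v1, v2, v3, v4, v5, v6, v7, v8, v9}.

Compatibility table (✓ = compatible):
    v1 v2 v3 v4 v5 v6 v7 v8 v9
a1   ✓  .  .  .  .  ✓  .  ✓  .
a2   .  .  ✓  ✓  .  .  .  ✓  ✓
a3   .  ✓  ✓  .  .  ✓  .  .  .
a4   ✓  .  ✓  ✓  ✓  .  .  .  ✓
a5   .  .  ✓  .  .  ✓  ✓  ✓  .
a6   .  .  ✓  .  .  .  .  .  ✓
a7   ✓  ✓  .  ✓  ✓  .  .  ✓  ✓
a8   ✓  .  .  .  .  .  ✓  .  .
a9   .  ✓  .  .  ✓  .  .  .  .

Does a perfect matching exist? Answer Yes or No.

A valid assignment of size 9: a1–v8, a2–v4, a3–v6, a4–v3, a5–v7, a6–v9, a7–v5, a8–v1, a9–v2.
All 9 left vertices are covered.

Yes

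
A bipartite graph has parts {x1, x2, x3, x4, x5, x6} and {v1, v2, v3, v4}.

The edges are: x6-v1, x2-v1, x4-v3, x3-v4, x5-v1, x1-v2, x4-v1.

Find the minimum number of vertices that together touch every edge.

The 4 edges x1–v2, x2–v1, x3–v4, x4–v3 form a matching, so any vertex cover needs at least 4 vertices (one per matched edge).
Conversely {x1, x3, x4, v1} meets every edge and has exactly 4 vertices, so 4 is optimal.

4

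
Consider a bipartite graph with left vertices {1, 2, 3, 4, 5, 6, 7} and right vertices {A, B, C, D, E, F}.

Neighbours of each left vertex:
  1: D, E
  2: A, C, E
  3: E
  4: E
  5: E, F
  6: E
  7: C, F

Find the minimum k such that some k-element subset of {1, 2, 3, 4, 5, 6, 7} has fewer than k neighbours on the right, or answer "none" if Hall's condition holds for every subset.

Take S = {3, 4}. Its neighbourhood is {E}, so |N(S)| = 1 < |S| = 2.
No single vertex violates Hall's condition since each has at least one neighbour, so 2 is the minimum.

2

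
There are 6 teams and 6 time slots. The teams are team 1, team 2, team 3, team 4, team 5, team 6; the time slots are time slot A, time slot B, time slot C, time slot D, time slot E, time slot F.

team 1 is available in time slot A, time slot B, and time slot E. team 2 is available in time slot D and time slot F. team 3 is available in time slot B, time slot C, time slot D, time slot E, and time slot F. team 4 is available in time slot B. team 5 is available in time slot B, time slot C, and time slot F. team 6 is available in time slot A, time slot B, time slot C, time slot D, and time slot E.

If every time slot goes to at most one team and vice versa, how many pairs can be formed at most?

6

For example, pair team 1→time slot A, team 2→time slot D, team 3→time slot E, team 4→time slot B, team 5→time slot F, team 6→time slot C.
All 6 teams are matched, so no larger matching exists.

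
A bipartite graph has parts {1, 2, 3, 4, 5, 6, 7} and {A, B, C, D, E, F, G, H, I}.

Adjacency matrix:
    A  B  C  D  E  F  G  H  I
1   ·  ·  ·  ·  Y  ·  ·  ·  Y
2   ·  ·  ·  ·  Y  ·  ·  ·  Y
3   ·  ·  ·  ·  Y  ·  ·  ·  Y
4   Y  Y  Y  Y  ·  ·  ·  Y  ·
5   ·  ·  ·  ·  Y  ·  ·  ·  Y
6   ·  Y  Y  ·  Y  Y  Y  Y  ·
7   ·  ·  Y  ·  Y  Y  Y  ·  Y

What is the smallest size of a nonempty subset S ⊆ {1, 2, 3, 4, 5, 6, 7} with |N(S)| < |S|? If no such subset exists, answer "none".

3

Take S = {1, 2, 3}. Its neighbourhood is {E, I}, so |N(S)| = 2 < |S| = 3.
Every subset of size less than 3 has at least as many neighbours as members, so 3 is the minimum.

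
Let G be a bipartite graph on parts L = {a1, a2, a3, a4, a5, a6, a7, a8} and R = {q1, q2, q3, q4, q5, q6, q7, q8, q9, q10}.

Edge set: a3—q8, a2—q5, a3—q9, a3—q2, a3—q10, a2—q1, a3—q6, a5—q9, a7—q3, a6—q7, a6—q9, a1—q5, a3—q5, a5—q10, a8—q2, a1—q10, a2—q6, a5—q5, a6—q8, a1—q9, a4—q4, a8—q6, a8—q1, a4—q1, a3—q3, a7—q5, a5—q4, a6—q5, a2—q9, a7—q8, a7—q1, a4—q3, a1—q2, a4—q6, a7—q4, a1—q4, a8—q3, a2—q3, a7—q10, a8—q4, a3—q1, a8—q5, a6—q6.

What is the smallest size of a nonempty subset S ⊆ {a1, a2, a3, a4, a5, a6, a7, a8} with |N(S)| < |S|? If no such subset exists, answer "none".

none

A matching saturating every left vertex exists, for instance a1→q2, a2→q6, a3→q9, a4→q3, a5→q5, a6→q7, a7→q1, a8→q4.
By Hall's marriage theorem, this means |N(S)| ≥ |S| for every subset S, so no violating subset exists.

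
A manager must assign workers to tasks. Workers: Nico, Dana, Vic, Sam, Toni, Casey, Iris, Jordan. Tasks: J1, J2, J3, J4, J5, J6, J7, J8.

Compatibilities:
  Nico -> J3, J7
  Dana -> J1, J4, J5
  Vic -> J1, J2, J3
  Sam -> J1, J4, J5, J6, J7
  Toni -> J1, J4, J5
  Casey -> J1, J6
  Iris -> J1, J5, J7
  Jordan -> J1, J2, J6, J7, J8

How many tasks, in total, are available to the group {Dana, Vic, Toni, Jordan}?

The union of neighbours of {Dana, Vic, Toni, Jordan} is {J1, J2, J3, J4, J5, J6, J7, J8}, which has 8 elements.
Since |N(S)| = 8 ≥ |S| = 4, Hall's condition holds for this subset.

8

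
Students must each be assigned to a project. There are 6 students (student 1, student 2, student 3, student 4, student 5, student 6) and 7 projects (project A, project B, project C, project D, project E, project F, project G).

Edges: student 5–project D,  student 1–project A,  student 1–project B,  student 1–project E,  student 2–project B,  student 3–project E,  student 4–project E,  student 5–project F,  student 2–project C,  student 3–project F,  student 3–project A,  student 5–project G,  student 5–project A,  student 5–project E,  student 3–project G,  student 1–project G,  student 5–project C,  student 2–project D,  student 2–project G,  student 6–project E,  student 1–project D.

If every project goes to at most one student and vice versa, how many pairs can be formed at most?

One maximum matching: student 1→project A, student 2→project C, student 3→project F, student 4→project E, student 5→project G.
The set {student 4, student 6} has only 1 neighbour ({project E}), so by Hall's theorem at most 5 of the 6 students can be matched.

5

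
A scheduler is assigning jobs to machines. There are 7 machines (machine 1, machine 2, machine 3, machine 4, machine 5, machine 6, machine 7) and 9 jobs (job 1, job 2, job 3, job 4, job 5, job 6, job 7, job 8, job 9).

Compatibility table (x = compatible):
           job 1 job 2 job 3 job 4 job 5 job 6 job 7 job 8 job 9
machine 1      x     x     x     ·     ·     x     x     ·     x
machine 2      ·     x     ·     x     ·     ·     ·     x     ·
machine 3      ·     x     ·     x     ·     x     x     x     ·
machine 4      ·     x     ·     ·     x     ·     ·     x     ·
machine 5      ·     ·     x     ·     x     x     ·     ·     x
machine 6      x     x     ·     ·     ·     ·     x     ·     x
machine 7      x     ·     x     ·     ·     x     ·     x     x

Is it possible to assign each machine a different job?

Yes

A valid assignment of size 7: machine 1–job 7, machine 2–job 2, machine 3–job 4, machine 4–job 5, machine 5–job 6, machine 6–job 1, machine 7–job 9.
Every machine is matched, so this matching saturates all of them.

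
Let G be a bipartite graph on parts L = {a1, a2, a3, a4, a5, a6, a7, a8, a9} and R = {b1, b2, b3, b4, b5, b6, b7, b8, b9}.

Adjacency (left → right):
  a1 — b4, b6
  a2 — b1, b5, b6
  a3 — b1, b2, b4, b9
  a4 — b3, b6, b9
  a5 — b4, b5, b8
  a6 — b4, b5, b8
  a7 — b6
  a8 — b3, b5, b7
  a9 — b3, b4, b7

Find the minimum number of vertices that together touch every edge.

9

A maximum matching has 9 edges (e.g. a1–b4, a2–b1, a3–b2, a4–b9, a5–b8, a6–b5, a7–b6, a8–b7, a9–b3).
By König's theorem the minimum vertex cover has the same size. One such cover is {a1, a2, a3, a4, a5, a6, a7, a8, a9}.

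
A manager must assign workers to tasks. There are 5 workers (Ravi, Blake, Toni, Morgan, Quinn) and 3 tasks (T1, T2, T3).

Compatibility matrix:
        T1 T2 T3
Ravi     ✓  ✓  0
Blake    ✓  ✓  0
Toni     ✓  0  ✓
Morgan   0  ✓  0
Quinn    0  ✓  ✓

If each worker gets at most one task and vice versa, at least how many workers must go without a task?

For example, pair Ravi–T1, Blake–T2, Toni–T3.
The set {Ravi, Blake, Toni, Morgan, Quinn} has only 3 neighbours ({T1, T2, T3}), so by Hall's theorem at most 3 of the 5 workers can be matched.
That matches 3 of the 5, leaving 2 unmatched; no matching can do better.

2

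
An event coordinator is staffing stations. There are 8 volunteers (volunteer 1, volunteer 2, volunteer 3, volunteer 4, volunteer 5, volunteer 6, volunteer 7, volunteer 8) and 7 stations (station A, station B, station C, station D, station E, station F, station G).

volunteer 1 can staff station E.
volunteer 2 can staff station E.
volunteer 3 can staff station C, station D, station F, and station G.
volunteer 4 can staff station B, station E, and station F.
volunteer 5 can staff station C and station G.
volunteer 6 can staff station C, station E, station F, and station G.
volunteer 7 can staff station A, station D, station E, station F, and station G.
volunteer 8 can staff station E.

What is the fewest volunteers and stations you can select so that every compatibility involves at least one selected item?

6

The 6 edges volunteer 1–station E, volunteer 3–station D, volunteer 4–station B, volunteer 5–station G, volunteer 6–station C, volunteer 7–station F form a matching, so any vertex cover needs at least 6 vertices (one per matched edge).
Conversely {volunteer 3, volunteer 4, volunteer 5, volunteer 6, volunteer 7, station E} meets every edge and has exactly 6 vertices, so 6 is optimal.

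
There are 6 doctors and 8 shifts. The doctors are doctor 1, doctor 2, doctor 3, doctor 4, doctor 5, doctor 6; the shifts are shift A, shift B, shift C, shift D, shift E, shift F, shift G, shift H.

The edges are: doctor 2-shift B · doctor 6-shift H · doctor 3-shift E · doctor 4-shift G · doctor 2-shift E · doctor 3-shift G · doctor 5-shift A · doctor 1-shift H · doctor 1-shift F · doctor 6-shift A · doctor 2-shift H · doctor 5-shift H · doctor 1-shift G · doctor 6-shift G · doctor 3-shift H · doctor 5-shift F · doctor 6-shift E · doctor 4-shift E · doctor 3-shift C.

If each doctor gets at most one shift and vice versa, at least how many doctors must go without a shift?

0

A valid assignment of size 6: doctor 1–shift F, doctor 2–shift B, doctor 3–shift C, doctor 4–shift E, doctor 5–shift A, doctor 6–shift G.
All 6 doctors are matched, so no larger matching exists.
That matches 6 of the 6, leaving 0 unmatched; no matching can do better.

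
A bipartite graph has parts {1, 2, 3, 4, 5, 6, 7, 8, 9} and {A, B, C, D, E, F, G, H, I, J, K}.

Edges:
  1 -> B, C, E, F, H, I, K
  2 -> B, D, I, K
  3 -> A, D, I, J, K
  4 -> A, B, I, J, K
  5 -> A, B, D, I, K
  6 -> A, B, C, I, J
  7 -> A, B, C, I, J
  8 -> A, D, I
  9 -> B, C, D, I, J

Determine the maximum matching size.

8

For example, pair 1→E, 2→B, 3→D, 4→J, 5→K, 6→C, 7→A, 8→I.
The set {2, 3, 4, 5, 6, 7, 8, 9} has only 7 neighbours ({A, B, C, D, I, J, K}), so by Hall's theorem at most 8 of the 9 left vertices can be matched.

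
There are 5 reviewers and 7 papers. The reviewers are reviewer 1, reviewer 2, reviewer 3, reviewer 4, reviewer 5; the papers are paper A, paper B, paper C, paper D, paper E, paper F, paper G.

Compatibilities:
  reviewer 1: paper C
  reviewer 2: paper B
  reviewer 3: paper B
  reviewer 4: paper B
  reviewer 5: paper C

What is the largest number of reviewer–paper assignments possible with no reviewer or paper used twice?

2

A valid assignment of size 2: reviewer 1-paper C, reviewer 2-paper B.
The set {reviewer 1, reviewer 2, reviewer 3, reviewer 4, reviewer 5} has only 2 neighbours ({paper B, paper C}), so by Hall's theorem at most 2 of the 5 reviewers can be matched.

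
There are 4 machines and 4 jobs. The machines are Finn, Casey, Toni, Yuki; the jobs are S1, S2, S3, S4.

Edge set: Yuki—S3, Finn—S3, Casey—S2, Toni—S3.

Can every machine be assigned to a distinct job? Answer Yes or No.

No

The set {Finn, Toni, Yuki} has only 1 neighbour ({S3}), so by Hall's theorem at most 2 of the 4 machines can be matched.
Hence no matching covers every machine.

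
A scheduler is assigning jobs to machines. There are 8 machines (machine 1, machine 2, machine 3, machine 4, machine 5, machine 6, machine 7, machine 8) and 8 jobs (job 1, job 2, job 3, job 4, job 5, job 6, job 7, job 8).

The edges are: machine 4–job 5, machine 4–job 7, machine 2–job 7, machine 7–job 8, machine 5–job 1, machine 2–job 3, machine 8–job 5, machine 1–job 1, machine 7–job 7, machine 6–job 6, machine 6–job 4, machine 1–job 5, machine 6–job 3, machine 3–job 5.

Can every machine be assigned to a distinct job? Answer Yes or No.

The set {machine 1, machine 3, machine 5, machine 8} has only 2 neighbours ({job 1, job 5}), so by Hall's theorem at most 6 of the 8 machines can be matched.
Hence no matching covers every machine.

No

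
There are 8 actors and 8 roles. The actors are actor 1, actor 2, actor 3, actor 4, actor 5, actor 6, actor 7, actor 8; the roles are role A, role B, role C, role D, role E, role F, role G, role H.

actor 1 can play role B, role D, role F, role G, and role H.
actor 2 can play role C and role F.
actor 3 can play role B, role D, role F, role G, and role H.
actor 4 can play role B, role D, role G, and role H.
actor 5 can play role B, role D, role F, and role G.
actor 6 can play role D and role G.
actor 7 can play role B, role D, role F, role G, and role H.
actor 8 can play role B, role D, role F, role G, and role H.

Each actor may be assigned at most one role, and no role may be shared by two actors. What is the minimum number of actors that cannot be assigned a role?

2

One maximum matching: actor 1–role F, actor 2–role C, actor 3–role B, actor 4–role H, actor 5–role D, actor 6–role G.
The set {actor 1, actor 3, actor 4, actor 5, actor 6, actor 7, actor 8} has only 5 neighbours ({role B, role D, role F, role G, role H}), so by Hall's theorem at most 6 of the 8 actors can be matched.
That matches 6 of the 8, leaving 2 unmatched; no matching can do better.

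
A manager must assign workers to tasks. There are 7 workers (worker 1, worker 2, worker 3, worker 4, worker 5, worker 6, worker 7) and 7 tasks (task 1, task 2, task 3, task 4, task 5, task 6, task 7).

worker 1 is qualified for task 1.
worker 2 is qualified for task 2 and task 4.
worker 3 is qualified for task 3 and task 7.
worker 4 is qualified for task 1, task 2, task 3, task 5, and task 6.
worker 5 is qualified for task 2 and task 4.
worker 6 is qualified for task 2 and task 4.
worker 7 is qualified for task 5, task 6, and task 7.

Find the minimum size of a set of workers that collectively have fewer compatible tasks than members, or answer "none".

Take S = {worker 2, worker 5, worker 6}. Its neighbourhood is {task 2, task 4}, so |N(S)| = 2 < |S| = 3.
Every subset of size less than 3 has at least as many neighbours as members, so 3 is the minimum.

3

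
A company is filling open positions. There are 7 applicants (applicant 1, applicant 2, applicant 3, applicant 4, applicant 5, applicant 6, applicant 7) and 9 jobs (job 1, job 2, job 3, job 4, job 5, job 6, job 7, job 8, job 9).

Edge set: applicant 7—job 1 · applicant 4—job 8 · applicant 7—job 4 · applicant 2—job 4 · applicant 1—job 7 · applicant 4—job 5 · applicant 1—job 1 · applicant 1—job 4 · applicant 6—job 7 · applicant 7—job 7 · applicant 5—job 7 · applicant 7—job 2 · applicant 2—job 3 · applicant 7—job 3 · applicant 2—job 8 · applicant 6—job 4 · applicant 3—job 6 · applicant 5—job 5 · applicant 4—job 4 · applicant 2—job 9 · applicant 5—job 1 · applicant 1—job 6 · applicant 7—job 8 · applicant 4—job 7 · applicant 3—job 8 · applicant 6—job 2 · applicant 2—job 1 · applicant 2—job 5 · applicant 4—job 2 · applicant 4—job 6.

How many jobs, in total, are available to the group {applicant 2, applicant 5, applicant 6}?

The union of neighbours of {applicant 2, applicant 5, applicant 6} is {job 1, job 2, job 3, job 4, job 5, job 7, job 8, job 9}, which has 8 elements.
Since |N(S)| = 8 ≥ |S| = 3, Hall's condition holds for this subset.

8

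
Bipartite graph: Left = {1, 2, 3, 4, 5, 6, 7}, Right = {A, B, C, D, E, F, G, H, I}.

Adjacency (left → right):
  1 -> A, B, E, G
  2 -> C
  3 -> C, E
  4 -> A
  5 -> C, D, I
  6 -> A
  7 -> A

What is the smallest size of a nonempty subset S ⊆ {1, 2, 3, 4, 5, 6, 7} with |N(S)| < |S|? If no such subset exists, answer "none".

Take S = {4, 6}. Its neighbourhood is {A}, so |N(S)| = 1 < |S| = 2.
No single vertex violates Hall's condition since each has at least one neighbour, so 2 is the minimum.

2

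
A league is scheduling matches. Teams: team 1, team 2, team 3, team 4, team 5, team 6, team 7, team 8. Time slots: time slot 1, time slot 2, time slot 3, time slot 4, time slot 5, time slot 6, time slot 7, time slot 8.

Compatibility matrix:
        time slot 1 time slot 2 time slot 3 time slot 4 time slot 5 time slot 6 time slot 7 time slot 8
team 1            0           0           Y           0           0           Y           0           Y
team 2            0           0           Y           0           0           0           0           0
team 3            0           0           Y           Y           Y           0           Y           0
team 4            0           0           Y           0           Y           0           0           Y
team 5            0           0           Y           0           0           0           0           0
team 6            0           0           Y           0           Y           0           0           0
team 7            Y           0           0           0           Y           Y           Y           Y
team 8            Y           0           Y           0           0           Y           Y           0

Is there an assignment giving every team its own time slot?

The set {team 2, team 5} has only 1 neighbour ({time slot 3}), so by Hall's theorem at most 7 of the 8 teams can be matched.
Hence no matching covers every team.

No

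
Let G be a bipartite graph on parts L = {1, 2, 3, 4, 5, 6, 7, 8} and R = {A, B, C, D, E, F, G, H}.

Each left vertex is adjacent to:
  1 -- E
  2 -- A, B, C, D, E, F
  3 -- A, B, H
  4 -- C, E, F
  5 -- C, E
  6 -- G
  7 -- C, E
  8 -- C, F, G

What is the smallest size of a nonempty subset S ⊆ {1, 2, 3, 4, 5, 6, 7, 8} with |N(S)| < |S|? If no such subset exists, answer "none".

Take S = {1, 5, 7}. Its neighbourhood is {C, E}, so |N(S)| = 2 < |S| = 3.
Every subset of size less than 3 has at least as many neighbours as members, so 3 is the minimum.

3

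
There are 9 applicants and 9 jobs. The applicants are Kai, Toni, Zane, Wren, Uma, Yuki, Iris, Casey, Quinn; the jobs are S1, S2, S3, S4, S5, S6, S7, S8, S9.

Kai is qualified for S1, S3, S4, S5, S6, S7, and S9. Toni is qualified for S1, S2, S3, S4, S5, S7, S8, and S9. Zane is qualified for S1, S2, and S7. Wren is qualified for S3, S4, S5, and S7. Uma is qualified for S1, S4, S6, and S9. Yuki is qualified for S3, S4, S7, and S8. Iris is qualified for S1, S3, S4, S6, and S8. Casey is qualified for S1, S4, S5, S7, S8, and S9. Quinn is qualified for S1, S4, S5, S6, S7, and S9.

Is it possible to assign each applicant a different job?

Yes

One maximum matching: Kai→S1, Toni→S8, Zane→S2, Wren→S5, Uma→S9, Yuki→S3, Iris→S6, Casey→S4, Quinn→S7.
All 9 applicants are covered.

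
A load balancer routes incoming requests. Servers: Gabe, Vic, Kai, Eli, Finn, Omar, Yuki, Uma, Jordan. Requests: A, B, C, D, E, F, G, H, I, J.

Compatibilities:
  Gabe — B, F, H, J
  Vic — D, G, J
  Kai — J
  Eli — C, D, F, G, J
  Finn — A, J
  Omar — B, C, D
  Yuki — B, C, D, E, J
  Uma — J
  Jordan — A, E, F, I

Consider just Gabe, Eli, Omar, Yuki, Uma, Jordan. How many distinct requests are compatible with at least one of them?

The union of neighbours of {Gabe, Eli, Omar, Yuki, Uma, Jordan} is {A, B, C, D, E, F, G, H, I, J}, which has 10 elements.
Since |N(S)| = 10 ≥ |S| = 6, Hall's condition holds for this subset.

10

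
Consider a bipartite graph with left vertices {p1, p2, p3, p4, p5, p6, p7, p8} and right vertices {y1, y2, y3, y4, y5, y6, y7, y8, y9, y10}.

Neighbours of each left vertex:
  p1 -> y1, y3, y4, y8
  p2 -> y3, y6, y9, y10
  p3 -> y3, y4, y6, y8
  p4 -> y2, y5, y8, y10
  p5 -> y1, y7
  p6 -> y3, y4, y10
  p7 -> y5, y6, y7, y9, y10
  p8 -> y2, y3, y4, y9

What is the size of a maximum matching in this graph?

For example, pair p1→y1, p2→y10, p3→y8, p4→y2, p5→y7, p6→y4, p7→y6, p8→y3.
All 8 left vertices are matched, so no larger matching exists.

8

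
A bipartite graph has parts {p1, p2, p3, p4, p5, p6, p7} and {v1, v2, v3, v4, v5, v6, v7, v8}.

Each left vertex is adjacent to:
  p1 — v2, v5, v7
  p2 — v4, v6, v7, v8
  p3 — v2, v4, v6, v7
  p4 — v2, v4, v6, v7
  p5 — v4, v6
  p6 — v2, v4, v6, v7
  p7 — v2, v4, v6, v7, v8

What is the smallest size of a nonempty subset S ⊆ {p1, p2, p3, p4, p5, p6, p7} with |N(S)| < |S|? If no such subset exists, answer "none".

6

Take S = {p2, p3, p4, p5, p6, p7}. Its neighbourhood is {v2, v4, v6, v7, v8}, so |N(S)| = 5 < |S| = 6.
Every subset of size less than 6 has at least as many neighbours as members, so 6 is the minimum.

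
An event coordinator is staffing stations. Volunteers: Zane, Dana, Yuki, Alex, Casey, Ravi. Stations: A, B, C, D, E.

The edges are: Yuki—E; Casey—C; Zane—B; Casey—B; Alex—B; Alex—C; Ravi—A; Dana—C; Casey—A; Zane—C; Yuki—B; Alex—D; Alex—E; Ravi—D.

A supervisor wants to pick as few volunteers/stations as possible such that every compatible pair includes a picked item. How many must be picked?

5

{A, B, C, D, E} is a vertex cover of size 5: every edge has an endpoint in this set.
No smaller cover exists because Zane–B, Dana–C, Yuki–E, Alex–D, Casey–A is a matching of size 5, and a cover must include an endpoint of each of these disjoint edges (König's theorem).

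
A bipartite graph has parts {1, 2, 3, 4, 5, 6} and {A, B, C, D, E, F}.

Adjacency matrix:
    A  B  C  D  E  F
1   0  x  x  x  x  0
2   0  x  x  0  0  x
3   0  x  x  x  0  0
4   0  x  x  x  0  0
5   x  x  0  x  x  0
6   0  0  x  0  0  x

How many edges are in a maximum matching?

One maximum matching: 1→E, 2→B, 3→D, 4→C, 5→A, 6→F.
All 6 left vertices are matched, so no larger matching exists.

6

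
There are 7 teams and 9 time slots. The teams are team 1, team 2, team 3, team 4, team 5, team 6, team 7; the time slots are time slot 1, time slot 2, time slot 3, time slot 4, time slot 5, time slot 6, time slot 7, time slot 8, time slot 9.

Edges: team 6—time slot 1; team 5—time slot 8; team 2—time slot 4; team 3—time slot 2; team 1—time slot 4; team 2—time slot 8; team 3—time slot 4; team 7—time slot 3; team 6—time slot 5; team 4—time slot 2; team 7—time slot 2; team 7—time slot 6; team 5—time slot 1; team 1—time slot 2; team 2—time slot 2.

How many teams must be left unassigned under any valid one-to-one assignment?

For example, pair team 1→time slot 2, team 2→time slot 8, team 3→time slot 4, team 5→time slot 1, team 6→time slot 5, team 7→time slot 3.
The set {team 1, team 3, team 4} has only 2 neighbours ({time slot 2, time slot 4}), so by Hall's theorem at most 6 of the 7 teams can be matched.
That matches 6 of the 7, leaving 1 unmatched; no matching can do better.

1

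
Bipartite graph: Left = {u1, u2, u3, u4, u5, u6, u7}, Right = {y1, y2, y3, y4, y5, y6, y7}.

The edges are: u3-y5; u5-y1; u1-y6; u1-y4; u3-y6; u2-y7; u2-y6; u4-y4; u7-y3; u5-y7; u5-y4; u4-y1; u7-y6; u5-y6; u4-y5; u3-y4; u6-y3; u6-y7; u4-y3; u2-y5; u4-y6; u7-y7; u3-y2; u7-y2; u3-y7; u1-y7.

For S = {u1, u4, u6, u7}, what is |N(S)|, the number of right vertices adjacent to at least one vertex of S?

7

The union of neighbours of {u1, u4, u6, u7} is {y1, y2, y3, y4, y5, y6, y7}, which has 7 elements.
Since |N(S)| = 7 ≥ |S| = 4, Hall's condition holds for this subset.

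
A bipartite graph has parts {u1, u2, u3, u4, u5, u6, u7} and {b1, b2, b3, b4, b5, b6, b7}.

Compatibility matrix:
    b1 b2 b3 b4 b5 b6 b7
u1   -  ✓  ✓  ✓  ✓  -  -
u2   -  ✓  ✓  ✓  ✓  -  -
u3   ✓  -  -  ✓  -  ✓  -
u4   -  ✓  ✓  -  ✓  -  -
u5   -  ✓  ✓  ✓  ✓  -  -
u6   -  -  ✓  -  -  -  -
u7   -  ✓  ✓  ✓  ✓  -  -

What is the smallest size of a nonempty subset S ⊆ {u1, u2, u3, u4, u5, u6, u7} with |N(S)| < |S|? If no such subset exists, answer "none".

5

Take S = {u1, u2, u4, u5, u6}. Its neighbourhood is {b2, b3, b4, b5}, so |N(S)| = 4 < |S| = 5.
Every subset of size less than 5 has at least as many neighbours as members, so 5 is the minimum.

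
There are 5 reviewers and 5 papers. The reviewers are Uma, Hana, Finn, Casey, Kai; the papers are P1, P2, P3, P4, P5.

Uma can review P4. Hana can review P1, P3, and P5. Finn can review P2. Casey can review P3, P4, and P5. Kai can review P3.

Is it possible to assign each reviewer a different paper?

Yes

A valid assignment of size 5: Uma–P4, Hana–P1, Finn–P2, Casey–P5, Kai–P3.
All 5 reviewers are covered.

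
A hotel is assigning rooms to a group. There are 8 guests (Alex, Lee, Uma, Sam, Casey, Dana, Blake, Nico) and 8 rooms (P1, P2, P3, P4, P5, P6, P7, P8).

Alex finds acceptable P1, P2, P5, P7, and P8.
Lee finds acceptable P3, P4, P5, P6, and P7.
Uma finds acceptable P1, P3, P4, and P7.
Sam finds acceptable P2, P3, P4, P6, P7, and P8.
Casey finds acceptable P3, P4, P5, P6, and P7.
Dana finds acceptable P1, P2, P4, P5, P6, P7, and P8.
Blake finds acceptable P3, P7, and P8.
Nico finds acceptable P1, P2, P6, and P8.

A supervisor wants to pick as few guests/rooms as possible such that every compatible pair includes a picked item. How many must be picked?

{Alex, Lee, Uma, Sam, Casey, Dana, Blake, Nico} is a vertex cover of size 8: every edge has an endpoint in this set.
No smaller cover exists because Alex–P2, Lee–P5, Uma–P4, Sam–P3, Casey–P7, Dana–P6, Blake–P8, Nico–P1 is a matching of size 8, and a cover must include an endpoint of each of these disjoint edges (König's theorem).

8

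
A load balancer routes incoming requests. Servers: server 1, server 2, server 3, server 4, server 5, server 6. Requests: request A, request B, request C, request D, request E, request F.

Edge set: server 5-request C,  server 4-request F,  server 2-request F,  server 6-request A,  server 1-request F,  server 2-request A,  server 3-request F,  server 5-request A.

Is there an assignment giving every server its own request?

The set {server 1, server 2, server 3, server 4, server 6} has only 2 neighbours ({request A, request F}), so by Hall's theorem at most 3 of the 6 servers can be matched.
Hence no matching covers every server.

No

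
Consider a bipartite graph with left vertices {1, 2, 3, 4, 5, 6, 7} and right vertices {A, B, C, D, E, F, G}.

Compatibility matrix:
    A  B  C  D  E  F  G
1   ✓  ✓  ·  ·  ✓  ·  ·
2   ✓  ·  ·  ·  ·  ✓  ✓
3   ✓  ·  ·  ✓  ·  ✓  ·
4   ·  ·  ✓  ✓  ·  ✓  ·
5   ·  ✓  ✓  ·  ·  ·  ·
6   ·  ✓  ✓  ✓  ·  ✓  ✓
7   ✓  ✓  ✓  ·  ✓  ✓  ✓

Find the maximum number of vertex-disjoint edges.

For example, pair 1-E, 2-A, 3-D, 4-F, 5-C, 6-B, 7-G.
This saturates every left vertex, so 7 is the maximum.

7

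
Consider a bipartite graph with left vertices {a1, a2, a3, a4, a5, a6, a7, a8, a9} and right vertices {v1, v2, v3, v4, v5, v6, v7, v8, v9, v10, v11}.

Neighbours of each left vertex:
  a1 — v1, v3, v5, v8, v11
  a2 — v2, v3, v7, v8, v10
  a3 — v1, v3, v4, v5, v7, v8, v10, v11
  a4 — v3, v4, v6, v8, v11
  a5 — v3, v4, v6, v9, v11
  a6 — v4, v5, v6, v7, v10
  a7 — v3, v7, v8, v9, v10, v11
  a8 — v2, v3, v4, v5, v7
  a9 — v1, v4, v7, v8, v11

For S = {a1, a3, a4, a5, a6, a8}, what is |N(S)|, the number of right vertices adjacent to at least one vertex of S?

The union of neighbours of {a1, a3, a4, a5, a6, a8} is {v1, v2, v3, v4, v5, v6, v7, v8, v9, v10, v11}, which has 11 elements.
Since |N(S)| = 11 ≥ |S| = 6, Hall's condition holds for this subset.

11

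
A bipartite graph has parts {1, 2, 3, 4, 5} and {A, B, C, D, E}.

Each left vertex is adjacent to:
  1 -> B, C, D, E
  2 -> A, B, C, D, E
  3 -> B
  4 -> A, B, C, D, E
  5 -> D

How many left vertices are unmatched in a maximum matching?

0

One maximum matching: 1→C, 2→E, 3→B, 4→A, 5→D.
This saturates every left vertex, so 5 is the maximum.
That matches 5 of the 5, leaving 0 unmatched; no matching can do better.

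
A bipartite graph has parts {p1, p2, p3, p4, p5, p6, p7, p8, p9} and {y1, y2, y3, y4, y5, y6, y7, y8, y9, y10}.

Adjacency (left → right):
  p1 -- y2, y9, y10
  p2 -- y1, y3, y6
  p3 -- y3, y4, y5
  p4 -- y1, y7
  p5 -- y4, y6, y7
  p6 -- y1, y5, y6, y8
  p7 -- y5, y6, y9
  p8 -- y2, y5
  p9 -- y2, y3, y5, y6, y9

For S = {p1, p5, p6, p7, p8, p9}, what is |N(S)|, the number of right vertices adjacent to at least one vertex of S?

The union of neighbours of {p1, p5, p6, p7, p8, p9} is {y1, y2, y3, y4, y5, y6, y7, y8, y9, y10}, which has 10 elements.
Since |N(S)| = 10 ≥ |S| = 6, Hall's condition holds for this subset.

10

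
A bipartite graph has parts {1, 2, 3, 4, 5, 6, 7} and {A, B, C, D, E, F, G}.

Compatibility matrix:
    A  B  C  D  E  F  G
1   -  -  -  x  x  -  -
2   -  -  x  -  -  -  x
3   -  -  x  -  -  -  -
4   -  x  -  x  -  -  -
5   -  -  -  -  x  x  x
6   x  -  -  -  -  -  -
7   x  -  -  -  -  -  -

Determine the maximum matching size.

For example, pair 1-D, 2-G, 3-C, 4-B, 5-E, 6-A.
The set {6, 7} has only 1 neighbour ({A}), so by Hall's theorem at most 6 of the 7 left vertices can be matched.

6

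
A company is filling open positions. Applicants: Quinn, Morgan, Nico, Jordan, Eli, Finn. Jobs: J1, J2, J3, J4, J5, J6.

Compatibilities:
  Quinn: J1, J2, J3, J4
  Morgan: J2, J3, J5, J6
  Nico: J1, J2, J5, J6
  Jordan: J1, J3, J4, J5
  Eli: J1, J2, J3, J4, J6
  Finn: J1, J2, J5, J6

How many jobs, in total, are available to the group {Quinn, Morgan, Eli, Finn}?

6

The union of neighbours of {Quinn, Morgan, Eli, Finn} is {J1, J2, J3, J4, J5, J6}, which has 6 elements.
Since |N(S)| = 6 ≥ |S| = 4, Hall's condition holds for this subset.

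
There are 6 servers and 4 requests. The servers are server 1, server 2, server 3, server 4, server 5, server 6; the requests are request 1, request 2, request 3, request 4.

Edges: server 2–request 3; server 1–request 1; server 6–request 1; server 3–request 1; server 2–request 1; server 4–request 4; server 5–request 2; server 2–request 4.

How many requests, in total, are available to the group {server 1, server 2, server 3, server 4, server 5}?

The union of neighbours of {server 1, server 2, server 3, server 4, server 5} is {request 1, request 2, request 3, request 4}, which has 4 elements.
Since |N(S)| = 4 < |S| = 5, Hall's condition fails for this subset.

4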